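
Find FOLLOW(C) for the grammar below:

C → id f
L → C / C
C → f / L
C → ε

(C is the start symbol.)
To compute FOLLOW(C), find every occurrence of C on a right-hand side N → α C β: add FIRST(β) \ {ε}, and if β is empty or nullable also add FOLLOW(N). Iterate to a fixed point.

C is the start symbol, so $ ∈ FOLLOW(C).
In L → C / C: C is followed by '/' C, add FIRST('/' C) \ {ε} = { '/' }
In L → C / C: C is at the end, add FOLLOW(L)

The FOLLOW sets referred to above (computed the same way, to a fixed point):
  FOLLOW(L) = { $, '/' }

Taking the union: FOLLOW(C) = { $, '/' }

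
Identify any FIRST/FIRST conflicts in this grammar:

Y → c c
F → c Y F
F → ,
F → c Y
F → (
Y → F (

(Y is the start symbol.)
Yes. Y → c c / Y → F '(' on { 'c' }; F → c Y F / F → c Y on { 'c' }

FIRST sets of the non-terminals at (or reachable through a nullable prefix from) the front of some alternative:
  FIRST(F) = { '(', ',', 'c' }

Productions for Y:
  Y → c c: FIRST = { 'c' }
  Y → F (: FIRST = { '(', ',', 'c' }
Productions for F:
  F → c Y F: FIRST = { 'c' }
  F → ,: FIRST = { ',' }
  F → c Y: FIRST = { 'c' }
  F → (: FIRST = { '(' }

Conflict for Y: Y → c c and Y → F (
  Overlap: { 'c' }
Conflict for F: F → c Y F and F → c Y
  Overlap: { 'c' }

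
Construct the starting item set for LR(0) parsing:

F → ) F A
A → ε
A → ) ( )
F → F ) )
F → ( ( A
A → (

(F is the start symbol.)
{ [F → . ( ( A], [F → . ) F A], [F → . F ) )], [F' → . F] }

First, augment the grammar with F' → F
I₀ = CLOSURE({ [F' → . F] }):
  [F' → . F] has the dot before F: add [F → . ) F A], [F → . F ) )], [F → . ( ( A]
No further items can be added.

I₀ = { [F → . ( ( A], [F → . ) F A], [F → . F ) )], [F' → . F] }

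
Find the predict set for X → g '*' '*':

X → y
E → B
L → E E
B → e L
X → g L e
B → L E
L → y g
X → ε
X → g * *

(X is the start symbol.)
{ 'g' }

PREDICT(X → g '*' '*') = (FIRST(RHS) \ {ε}) ∪ (FOLLOW(X) if ε ∈ FIRST(RHS), i.e. RHS ⇒* ε)
FIRST(g '*' '*') = { 'g' }
ε ∉ FIRST(g '*' '*'), so FOLLOW(X) is not added.
PREDICT(X → g '*' '*') = { 'g' }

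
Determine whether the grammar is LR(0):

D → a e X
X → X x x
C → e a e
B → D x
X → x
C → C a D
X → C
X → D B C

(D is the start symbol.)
A grammar is LR(0) if no state in the canonical LR(0) collection has:
  - both a shift item (dot before a terminal) and a complete item (shift-reduce conflict), or
  - two or more complete items (reduce-reduce conflict; the accept item [D' → D .] counts as a complete item here).

Augment with D' → D and build the canonical LR(0) collection (I0 = CLOSURE({[D' → . D]}), then GOTO on every symbol after a dot until no new states appear). It has 19 states:
  I0: { [D → . a e X], [D' → . D] }  — shift
  I1: { [D' → D .] }  — accept
  I2: { [D → a . e X] }  — shift
  I3: { [C → . C a D], [C → . e a e], [D → . a e X], [D → a e . X], [X → . C], [X → . D B C], [X → . X x x], [X → . x] }  — shift
  I4: { [C → C . a D], [X → C .] }  — shift, reduce
  I5: { [B → . D x], [D → . a e X], [X → D . B C] }  — shift
  I6: { [D → a e X .], [X → X . x x] }  — shift, reduce
  I7: { [C → e . a e] }  — shift
  I8: { [X → x .] }  — reduce
  I9: { [C → e a . e] }  — shift
  I10: { [C → e a e .] }  — reduce
  I11: { [X → X x . x] }  — shift
  I12: { [X → X x x .] }  — reduce
  I13: { [C → . C a D], [C → . e a e], [X → D B . C] }  — shift
  I14: { [B → D . x] }  — shift
  I15: { [B → D x .] }  — reduce
  I16: { [C → C . a D], [X → D B C .] }  — shift, reduce
  I17: { [C → C a . D], [D → . a e X] }  — shift
  I18: { [C → C a D .] }  — reduce

Conflict in state I4:
  Shift-reduce conflict between [X → C .] and [C → C . a D]
So the grammar is NOT LR(0).

Answer: No. Shift-reduce conflict between [X → C .] and [C → C . a D]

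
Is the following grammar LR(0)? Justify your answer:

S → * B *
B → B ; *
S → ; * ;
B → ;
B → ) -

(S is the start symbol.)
Augment with S' → S and build the canonical LR(0) collection (I0 = CLOSURE({[S' → . S]}), then GOTO on every symbol after a dot until no new states appear). It has 13 states:
  I0: { [S → . * B *], [S → . ; * ;], [S' → . S] }  — shift
  I1: { [B → . ) -], [B → . ;], [B → . B ; *], [S → * . B *] }  — shift
  I2: { [S → ; . * ;] }  — shift
  I3: { [S' → S .] }  — accept
  I4: { [S → ; * . ;] }  — shift
  I5: { [S → ; * ; .] }  — reduce
  I6: { [B → ) . -] }  — shift
  I7: { [B → ; .] }  — reduce
  I8: { [B → B . ; *], [S → * B . *] }  — shift
  I9: { [S → * B * .] }  — reduce
  I10: { [B → B ; . *] }  — shift
  I11: { [B → B ; * .] }  — reduce
  I12: { [B → ) - .] }  — reduce

Every state is either a pure shift/goto state or contains exactly one complete item and nothing to shift — no conflicts. The grammar is LR(0).

Answer: Yes, the grammar is LR(0)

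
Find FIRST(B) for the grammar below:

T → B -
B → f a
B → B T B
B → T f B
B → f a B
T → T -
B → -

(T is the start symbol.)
FIRST sets of the other non-terminals involved (by the same procedure, iterated to a fixed point):
  FIRST(T) = { '-', 'f' }

From B → f a:
  - f is a terminal: add 'f' and stop
From B → B T B:
  - B is the symbol being defined: contributes nothing new
    B is not nullable, so stop
From B → T f B:
  - T is a non-terminal: add FIRST(T) \ {ε} = { '-', 'f' }
    T is not nullable, so stop
From B → f a B:
  - f is a terminal: add 'f' and stop
From B → -:
  - '-' is a terminal: add '-' and stop

Collecting: FIRST(B) = { '-', 'f' }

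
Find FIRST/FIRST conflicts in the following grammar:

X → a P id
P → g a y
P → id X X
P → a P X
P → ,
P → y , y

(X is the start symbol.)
A FIRST/FIRST conflict occurs when two productions N → α and N → β for the same non-terminal have FIRST(α) ∩ FIRST(β) ≠ ∅ (with ε ∈ FIRST of a nullable right-hand side, so two nullable alternatives also conflict).

Productions for P:
  P → g a y: FIRST = { 'g' }
  P → id X X: FIRST = { 'id' }
  P → a P X: FIRST = { 'a' }
  P → ,: FIRST = { ',' }
  P → y , y: FIRST = { 'y' }
X has only one production, so no FIRST/FIRST conflict is possible there.

All alternatives of each non-terminal have pairwise disjoint FIRST sets.

Answer: No FIRST/FIRST conflicts.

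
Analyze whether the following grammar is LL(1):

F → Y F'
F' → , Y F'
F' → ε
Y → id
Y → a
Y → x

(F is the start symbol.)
A grammar is LL(1) if for each non-terminal N with multiple productions, the predict sets of those productions are pairwise disjoint, where PREDICT(N → α) = (FIRST(α) \ {ε}) ∪ (FOLLOW(N) if α ⇒* ε).

Relevant sets:
  FOLLOW(F') = { $ }

For F':
  PREDICT(F' → ',' Y F') = { ',' }
  PREDICT(F' → ε) = { $ }
For Y:
  PREDICT(Y → id) = { 'id' }
  PREDICT(Y → a) = { 'a' }
  PREDICT(Y → x) = { 'x' }
F has a single production, so nothing to check there.

All predict sets are disjoint. The grammar IS LL(1).

Answer: Yes, the grammar is LL(1).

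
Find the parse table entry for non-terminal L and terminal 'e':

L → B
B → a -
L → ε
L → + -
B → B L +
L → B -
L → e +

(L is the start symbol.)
L → e +

To find M[L, 'e'], we find productions for L where 'e' is in the predict set (PREDICT(N → α) = (FIRST(α) \ {ε}) ∪ (FOLLOW(N) if α ⇒* ε)).

Relevant sets:
  FIRST(B) = { 'a' }
  FOLLOW(L) = { $, '+' }

L → B: PREDICT = { 'a' }
L → ε: PREDICT = { $, '+' }
L → + -: PREDICT = { '+' }
L → B -: PREDICT = { 'a' }
L → e +: PREDICT = { 'e' }
  'e' is in predict set, so this production goes in M[L, 'e']

M[L, 'e'] = L → e +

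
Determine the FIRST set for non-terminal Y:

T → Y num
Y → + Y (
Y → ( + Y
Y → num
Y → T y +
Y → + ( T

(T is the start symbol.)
{ '(', '+', 'num' }

FIRST sets of the other non-terminals involved (by the same procedure, iterated to a fixed point):
  FIRST(T) = { '(', '+', 'num' }

From Y → + Y (:
  - '+' is a terminal: add '+' and stop
From Y → ( + Y:
  - '(' is a terminal: add '(' and stop
From Y → num:
  - num is a terminal: add 'num' and stop
From Y → T y +:
  - T is a non-terminal: add FIRST(T) \ {ε} = { '(', '+', 'num' }
    T is not nullable, so stop
From Y → + ( T:
  - '+' is a terminal: add '+' and stop

Collecting: FIRST(Y) = { '(', '+', 'num' }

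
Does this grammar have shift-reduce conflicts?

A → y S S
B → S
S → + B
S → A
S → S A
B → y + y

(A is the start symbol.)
A shift-reduce conflict occurs when an LR(0) state has both:
  - a complete (reduce) item [A → α .] (dot at the end), and
  - a shift item [B → β . c γ] (dot before a terminal).

Augment with A' → A and build the canonical LR(0) collection (I0 = CLOSURE({[A' → . A]}), then GOTO on every symbol after a dot until no new states appear). It has 14 states:
  I0: { [A → . y S S], [A' → . A] }  — shift
  I1: { [A' → A .] }  — accept
  I2: { [A → . y S S], [A → y . S S], [S → . + B], [S → . A], [S → . S A] }  — shift
  I3: { [A → . y S S], [B → . S], [B → . y + y], [S → + . B], [S → . + B], [S → . A], [S → . S A] }  — shift
  I4: { [S → A .] }  — reduce
  I5: { [A → . y S S], [A → y S . S], [S → . + B], [S → . A], [S → . S A], [S → S . A] }  — shift
  I6: { [S → A .], [S → S A .] }  — 2 reduces
  I7: { [A → . y S S], [A → y S S .], [S → S . A] }  — shift, reduce
  I8: { [S → S A .] }  — reduce
  I9: { [S → + B .] }  — reduce
  I10: { [A → . y S S], [B → S .], [S → S . A] }  — shift, reduce
  I11: { [A → . y S S], [A → y . S S], [B → y . + y], [S → . + B], [S → . A], [S → . S A] }  — shift
  I12: { [A → . y S S], [B → . S], [B → . y + y], [B → y + . y], [S → + . B], [S → . + B], [S → . A], [S → . S A] }  — shift
  I13: { [A → . y S S], [A → y . S S], [B → y + y .], [B → y . + y], [S → . + B], [S → . A], [S → . S A] }  — shift, reduce

I7 contains reduce item [A → y S S .] and shift item [A → . y S S] — shift-reduce conflict.
I10 contains reduce item [B → S .] and shift item [A → . y S S] — shift-reduce conflict.
I13 contains reduce item [B → y + y .] and shift items [A → . y S S], [B → y . + y], [S → . + B] — shift-reduce conflict.

Answer: Yes — I7: [A → y S S .] vs [A → . y S S]; I10: [B → S .] vs [A → . y S S]; I13: [B → y + y .] vs [A → . y S S]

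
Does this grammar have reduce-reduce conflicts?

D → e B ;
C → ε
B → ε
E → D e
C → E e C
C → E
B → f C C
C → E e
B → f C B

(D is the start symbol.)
Yes — I5: [B → .] vs [C → .]; I8: [C → .] vs [C → E e .]

A reduce-reduce conflict occurs when an LR(0) state has two complete items [A → α .] and [B → β .] — both call for a reduction, and with no lookahead the parser cannot choose between them.

Augment with D' → D and build the canonical LR(0) collection (I0 = CLOSURE({[D' → . D]}), then GOTO on every symbol after a dot until no new states appear). It has 14 states:
  I0: { [D → . e B ;], [D' → . D] }  — shift
  I1: { [D' → D .] }  — accept
  I2: { [B → . f C B], [B → . f C C], [B → .], [D → e . B ;] }  — shift, reduce
  I3: { [D → e B . ;] }  — shift
  I4: { [B → f . C B], [B → f . C C], [C → . E e C], [C → . E e], [C → . E], [C → .], [D → . e B ;], [E → . D e] }  — shift, reduce
  I5: { [B → . f C B], [B → . f C C], [B → .], [B → f C . B], [B → f C . C], [C → . E e C], [C → . E e], [C → . E], [C → .], [D → . e B ;], [E → . D e] }  — shift, 2 reduces
  I6: { [E → D . e] }  — shift
  I7: { [C → E . e C], [C → E . e], [C → E .] }  — shift, reduce
  I8: { [C → . E e C], [C → . E e], [C → . E], [C → .], [C → E e . C], [C → E e .], [D → . e B ;], [E → . D e] }  — shift, 2 reduces
  I9: { [C → E e C .] }  — reduce
  I10: { [E → D e .] }  — reduce
  I11: { [B → f C B .] }  — reduce
  I12: { [B → f C C .] }  — reduce
  I13: { [D → e B ; .] }  — reduce

I5 contains complete items [B → .], [C → .] — reduce-reduce conflict.
I8 contains complete items [C → .], [C → E e .] — reduce-reduce conflict.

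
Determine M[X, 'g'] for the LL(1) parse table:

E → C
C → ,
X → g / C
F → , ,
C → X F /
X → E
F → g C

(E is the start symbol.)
To find M[X, 'g'], we find productions for X where 'g' is in the predict set (PREDICT(N → α) = (FIRST(α) \ {ε}) ∪ (FOLLOW(N) if α ⇒* ε)).

Relevant sets:
  FIRST(E) = { ',', 'g' }

X → g / C: PREDICT = { 'g' }
  'g' is in predict set, so this production goes in M[X, 'g']
X → E: PREDICT = { ',', 'g' }
  'g' is in predict set, so this production goes in M[X, 'g']

M[X, 'g'] = X → g / C, X → E  (a multiply-defined cell — the grammar is not LL(1))

Answer: X → g / C, X → E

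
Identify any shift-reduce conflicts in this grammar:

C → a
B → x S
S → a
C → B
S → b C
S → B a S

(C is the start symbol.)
Augment with C' → C and build the canonical LR(0) collection (I0 = CLOSURE({[C' → . C]}), then GOTO on every symbol after a dot until no new states appear). It has 12 states:
  I0: { [B → . x S], [C → . B], [C → . a], [C' → . C] }  — shift
  I1: { [C → B .] }  — reduce
  I2: { [C' → C .] }  — accept
  I3: { [C → a .] }  — reduce
  I4: { [B → . x S], [B → x . S], [S → . B a S], [S → . a], [S → . b C] }  — shift
  I5: { [S → B . a S] }  — shift
  I6: { [B → x S .] }  — reduce
  I7: { [S → a .] }  — reduce
  I8: { [B → . x S], [C → . B], [C → . a], [S → b . C] }  — shift
  I9: { [S → b C .] }  — reduce
  I10: { [B → . x S], [S → . B a S], [S → . a], [S → . b C], [S → B a . S] }  — shift
  I11: { [S → B a S .] }  — reduce

No state contains both a complete item and a shift item.

Answer: No shift-reduce conflicts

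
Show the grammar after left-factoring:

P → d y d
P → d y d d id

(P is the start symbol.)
P → d y d P'
P' → ε
P' → d id

Left-factoring transforms A → αβ₁ | αβ₂ into A → αA' and A' → β₁ | β₂
(α is the longest common prefix among the alternatives). Repeat until
no nonterminal has two alternatives with a common prefix.

Round 1: P has alternatives sharing prefix 'd y d'. Introduce P': P → d y d P'
  Add: P' → ε
  Add: P' → d id

No remaining common prefixes — done.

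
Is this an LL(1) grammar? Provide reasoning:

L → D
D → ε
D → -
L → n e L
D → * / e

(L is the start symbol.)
A grammar is LL(1) if for each non-terminal N with multiple productions, the predict sets of those productions are pairwise disjoint, where PREDICT(N → α) = (FIRST(α) \ {ε}) ∪ (FOLLOW(N) if α ⇒* ε).

Relevant sets:
  FIRST(D) = { '*', '-', ε }
  FOLLOW(L) = { $ }
  FOLLOW(D) = { $ }

For L:
  PREDICT(L → D) = { $, '*', '-' }
  PREDICT(L → n e L) = { 'n' }
For D:
  PREDICT(D → ε) = { $ }
  PREDICT(D → '-') = { '-' }
  PREDICT(D → '*' '/' e) = { '*' }

All predict sets are disjoint. The grammar IS LL(1).

Answer: Yes, the grammar is LL(1).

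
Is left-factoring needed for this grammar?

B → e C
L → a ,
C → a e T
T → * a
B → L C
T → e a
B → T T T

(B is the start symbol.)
No, left-factoring is not needed

Left-factoring is needed when two productions for the same non-terminal
share a common prefix on the right-hand side.

Productions for B:
  B → e C
  B → L C
  B → T T T
Productions for T:
  T → * a
  T → e a

No common prefixes found.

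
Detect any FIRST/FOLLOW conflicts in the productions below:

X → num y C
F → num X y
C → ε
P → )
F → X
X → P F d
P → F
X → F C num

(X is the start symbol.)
No FIRST/FOLLOW conflicts.

Nullable non-terminals: C.
C has a nullable alternative but only one production, so nothing to check.

F, P, X have no nullable alternative, so no FIRST/FOLLOW check is needed there.

No FIRST/FOLLOW conflicts found.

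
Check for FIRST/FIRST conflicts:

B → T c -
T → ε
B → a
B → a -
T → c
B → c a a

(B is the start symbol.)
Yes. B → T c '-' / B → c a a on { 'c' }; B → a / B → a '-' on { 'a' }

FIRST sets of the non-terminals at (or reachable through a nullable prefix from) the front of some alternative:
  FIRST(T) = { 'c', ε }

Productions for B:
  B → T c -: FIRST = { 'c' }
  B → a: FIRST = { 'a' }
  B → a -: FIRST = { 'a' }
  B → c a a: FIRST = { 'c' }
Productions for T:
  T → ε: FIRST = { ε }
  T → c: FIRST = { 'c' }

Conflict for B: B → T c - and B → c a a
  Overlap: { 'c' }
Conflict for B: B → a and B → a -
  Overlap: { 'a' }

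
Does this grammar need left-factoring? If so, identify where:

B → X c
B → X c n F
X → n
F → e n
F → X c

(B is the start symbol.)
Left-factoring is needed when two productions for the same non-terminal
share a common prefix on the right-hand side.

Productions for B:
  B → X c
  B → X c n F
Productions for F:
  F → e n
  F → X c

Found common prefix 'X c' in productions for B

Answer: Yes, B has productions with common prefix 'X c'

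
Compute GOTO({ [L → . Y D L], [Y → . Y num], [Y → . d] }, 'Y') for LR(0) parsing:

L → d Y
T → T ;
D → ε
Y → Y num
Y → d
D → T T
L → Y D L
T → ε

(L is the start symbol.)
GOTO(I, 'Y') = CLOSURE({ [A → αX.β] : [A → α.Xβ] ∈ I, X = 'Y' })

Items with dot before 'Y', with the dot advanced:
  [L → . Y D L] → [L → Y . D L]
  [Y → . Y num] → [Y → Y . num]
Closure of the advanced items:
  [L → Y . D L] has the dot before D: add [D → .], [D → . T T]
  [D → . T T] has the dot before T: add [T → . T ;], [T → .]

GOTO = { [D → . T T], [D → .], [L → Y . D L], [T → . T ;], [T → .], [Y → Y . num] }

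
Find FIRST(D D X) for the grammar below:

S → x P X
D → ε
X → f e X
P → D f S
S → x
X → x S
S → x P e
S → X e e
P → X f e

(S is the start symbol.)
FIRST sets of the non-terminals involved (from the grammar, by fixed-point iteration):
  FIRST(D) = { ε }
  FIRST(X) = { 'f', 'x' }

To compute FIRST(D D X), process the symbols left to right:
Symbol D is a non-terminal. Add FIRST(D) \ {ε} = { }
D is nullable (ε ∈ FIRST(D)), continue to the next symbol.
Symbol D is a non-terminal. Add FIRST(D) \ {ε} = { }
D is nullable (ε ∈ FIRST(D)), continue to the next symbol.
Symbol X is a non-terminal. Add FIRST(X) \ {ε} = { 'f', 'x' }
X is not nullable (ε ∉ FIRST(X)), so stop here.
FIRST(D D X) = { 'f', 'x' }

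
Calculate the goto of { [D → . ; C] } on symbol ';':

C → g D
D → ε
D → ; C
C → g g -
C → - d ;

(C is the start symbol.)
GOTO(I, ';') = CLOSURE({ [A → αX.β] : [A → α.Xβ] ∈ I, X = ';' })

Items with dot before ';', with the dot advanced:
  [D → . ; C] → [D → ; . C]
Closure of the advanced items:
  [D → ; . C] has the dot before C: add [C → . g D], [C → . g g -], [C → . - d ;]

GOTO = { [C → . - d ;], [C → . g D], [C → . g g -], [D → ; . C] }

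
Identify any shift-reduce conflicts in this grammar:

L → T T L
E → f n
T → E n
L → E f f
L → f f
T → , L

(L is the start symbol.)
Augment with L' → L and build the canonical LR(0) collection (I0 = CLOSURE({[L' → . L]}), then GOTO on every symbol after a dot until no new states appear). It has 16 states:
  I0: { [E → . f n], [L → . E f f], [L → . T T L], [L → . f f], [L' → . L], [T → . , L], [T → . E n] }  — shift
  I1: { [E → . f n], [L → . E f f], [L → . T T L], [L → . f f], [T → , . L], [T → . , L], [T → . E n] }  — shift
  I2: { [L → E . f f], [T → E . n] }  — shift
  I3: { [L' → L .] }  — accept
  I4: { [E → . f n], [L → T . T L], [T → . , L], [T → . E n] }  — shift
  I5: { [E → f . n], [L → f . f] }  — shift
  I6: { [L → f f .] }  — reduce
  I7: { [E → f n .] }  — reduce
  I8: { [T → E . n] }  — shift
  I9: { [E → . f n], [L → . E f f], [L → . T T L], [L → . f f], [L → T T . L], [T → . , L], [T → . E n] }  — shift
  I10: { [E → f . n] }  — shift
  I11: { [L → T T L .] }  — reduce
  I12: { [T → E n .] }  — reduce
  I13: { [L → E f . f] }  — shift
  I14: { [L → E f f .] }  — reduce
  I15: { [T → , L .] }  — reduce

No state contains both a complete item and a shift item.

Answer: No shift-reduce conflicts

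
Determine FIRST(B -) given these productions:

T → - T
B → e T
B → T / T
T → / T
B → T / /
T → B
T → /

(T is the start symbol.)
FIRST sets of the non-terminals involved (from the grammar, by fixed-point iteration):
  FIRST(B) = { '-', '/', 'e' }

To compute FIRST(B -), process the symbols left to right:
Symbol B is a non-terminal. Add FIRST(B) \ {ε} = { '-', '/', 'e' }
B is not nullable (ε ∉ FIRST(B)), so stop here.
FIRST(B -) = { '-', '/', 'e' }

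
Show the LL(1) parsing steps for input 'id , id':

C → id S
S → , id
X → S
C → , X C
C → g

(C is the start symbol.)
LL(1) parsing maintains a stack (initially the start symbol over $) and the input. At each step: if the stack top is a terminal, match it against the current input token; if it is a non-terminal N, replace it with the RHS of M[N, lookahead] (the unique production whose predict set contains the lookahead).

Stack is shown with the top on the left.

Stack   Input      Action
-------------------------
C $     id , id $  output C → id S
id S $  id , id $  match 'id'
S $     , id $     output S → , id
, id $  , id $     match ','
id $    id $       match 'id'
$       $          accept

The string is accepted.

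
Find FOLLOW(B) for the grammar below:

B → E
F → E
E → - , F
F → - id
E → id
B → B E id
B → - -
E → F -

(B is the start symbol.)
To compute FOLLOW(B), find every occurrence of B on a right-hand side N → α B β: add FIRST(β) \ {ε}, and if β is empty or nullable also add FOLLOW(N). Iterate to a fixed point.

B is the start symbol, so $ ∈ FOLLOW(B).
In B → B E id: B is followed by E id, add FIRST(E id) \ {ε} = { '-', 'id' }

Taking the union: FOLLOW(B) = { $, '-', 'id' }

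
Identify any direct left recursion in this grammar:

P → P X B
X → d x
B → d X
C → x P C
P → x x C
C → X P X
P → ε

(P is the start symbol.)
P → P X B: LEFT RECURSIVE (starts with P)
X → d x: starts with d
B → d X: starts with d
C → x P C: starts with x
P → x x C: starts with x
C → X P X: starts with X
P → ε: starts with ε

The grammar has direct left recursion on: P.

Answer: Yes, P is left-recursive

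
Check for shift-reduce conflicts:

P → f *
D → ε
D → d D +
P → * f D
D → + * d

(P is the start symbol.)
Augment with P' → P and build the canonical LR(0) collection (I0 = CLOSURE({[P' → . P]}), then GOTO on every symbol after a dot until no new states appear). It has 13 states:
  I0: { [P → . * f D], [P → . f *], [P' → . P] }  — shift
  I1: { [P → * . f D] }  — shift
  I2: { [P' → P .] }  — accept
  I3: { [P → f . *] }  — shift
  I4: { [P → f * .] }  — reduce
  I5: { [D → . + * d], [D → . d D +], [D → .], [P → * f . D] }  — shift, reduce
  I6: { [D → + . * d] }  — shift
  I7: { [P → * f D .] }  — reduce
  I8: { [D → . + * d], [D → . d D +], [D → .], [D → d . D +] }  — shift, reduce
  I9: { [D → d D . +] }  — shift
  I10: { [D → d D + .] }  — reduce
  I11: { [D → + * . d] }  — shift
  I12: { [D → + * d .] }  — reduce

I5 contains reduce item [D → .] and shift items [D → . + * d], [D → . d D +] — shift-reduce conflict.
I8 contains reduce item [D → .] and shift items [D → . + * d], [D → . d D +] — shift-reduce conflict.

Answer: Yes — I5: [D → .] vs [D → . + * d]; I8: [D → .] vs [D → . + * d]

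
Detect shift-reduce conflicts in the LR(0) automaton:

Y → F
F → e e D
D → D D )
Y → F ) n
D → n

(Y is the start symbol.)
Yes — I1: [Y → F .] vs [Y → F . ) n]; I5: [F → e e D .] vs [D → . n]

A shift-reduce conflict occurs when an LR(0) state has both:
  - a complete (reduce) item [A → α .] (dot at the end), and
  - a shift item [B → β . c γ] (dot before a terminal).

Augment with Y' → Y and build the canonical LR(0) collection (I0 = CLOSURE({[Y' → . Y]}), then GOTO on every symbol after a dot until no new states appear). It has 11 states:
  I0: { [F → . e e D], [Y → . F ) n], [Y → . F], [Y' → . Y] }  — shift
  I1: { [Y → F . ) n], [Y → F .] }  — shift, reduce
  I2: { [Y' → Y .] }  — accept
  I3: { [F → e . e D] }  — shift
  I4: { [D → . D D )], [D → . n], [F → e e . D] }  — shift
  I5: { [D → . D D )], [D → . n], [D → D . D )], [F → e e D .] }  — shift, reduce
  I6: { [D → n .] }  — reduce
  I7: { [D → . D D )], [D → . n], [D → D . D )], [D → D D . )] }  — shift
  I8: { [D → D D ) .] }  — reduce
  I9: { [Y → F ) . n] }  — shift
  I10: { [Y → F ) n .] }  — reduce

I1 contains reduce item [Y → F .] and shift item [Y → F . ) n] — shift-reduce conflict.
I5 contains reduce item [F → e e D .] and shift item [D → . n] — shift-reduce conflict.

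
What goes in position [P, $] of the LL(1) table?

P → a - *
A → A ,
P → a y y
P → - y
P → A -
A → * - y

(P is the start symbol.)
To find M[P, $], we find productions for P where $ is in the predict set (PREDICT(N → α) = (FIRST(α) \ {ε}) ∪ (FOLLOW(N) if α ⇒* ε)).

Relevant sets:
  FIRST(A) = { '*' }

P → a - *: PREDICT = { 'a' }
P → a y y: PREDICT = { 'a' }
P → - y: PREDICT = { '-' }
P → A -: PREDICT = { '*' }

M[P, $] is empty (no production applies)

Answer: Empty (error entry)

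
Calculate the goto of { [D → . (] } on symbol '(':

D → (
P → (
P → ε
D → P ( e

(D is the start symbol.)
{ [D → ( .] }

GOTO(I, '(') = CLOSURE({ [A → αX.β] : [A → α.Xβ] ∈ I, X = '(' })

Items with dot before '(', with the dot advanced:
  [D → . (] → [D → ( .]
Closure adds nothing (no advanced item has the dot before a non-terminal).

GOTO = { [D → ( .] }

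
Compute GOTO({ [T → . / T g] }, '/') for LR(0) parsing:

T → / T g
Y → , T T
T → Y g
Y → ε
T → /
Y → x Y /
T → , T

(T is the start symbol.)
{ [T → . , T], [T → . / T g], [T → . /], [T → . Y g], [T → / . T g], [Y → . , T T], [Y → . x Y /], [Y → .] }

GOTO(I, '/') = CLOSURE({ [A → αX.β] : [A → α.Xβ] ∈ I, X = '/' })

Items with dot before '/', with the dot advanced:
  [T → . / T g] → [T → / . T g]
Closure of the advanced items:
  [T → / . T g] has the dot before T: add [T → . / T g], [T → . Y g], [T → . /], [T → . , T]
  [T → . Y g] has the dot before Y: add [Y → . , T T], [Y → .], [Y → . x Y /]

GOTO = { [T → . , T], [T → . / T g], [T → . /], [T → . Y g], [T → / . T g], [Y → . , T T], [Y → . x Y /], [Y → .] }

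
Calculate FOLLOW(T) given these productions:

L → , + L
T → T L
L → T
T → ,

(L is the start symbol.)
{ $, ',' }

To compute FOLLOW(T), find every occurrence of T on a right-hand side N → α T β: add FIRST(β) \ {ε}, and if β is empty or nullable also add FOLLOW(N). Iterate to a fixed point.

In T → T L: T is followed by L, add FIRST(L) \ {ε} = { ',' }
In L → T: T is at the end, add FOLLOW(L)

The FOLLOW sets referred to above (computed the same way, to a fixed point):
  FOLLOW(L) = { $, ',' }

Taking the union: FOLLOW(T) = { $, ',' }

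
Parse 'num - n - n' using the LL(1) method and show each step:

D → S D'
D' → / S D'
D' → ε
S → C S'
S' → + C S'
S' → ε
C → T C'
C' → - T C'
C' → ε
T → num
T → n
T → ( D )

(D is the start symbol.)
Stack is shown with the top on the left.

Stack           Input          Action
-------------------------------------
D $             num - n - n $  output D → S D'
S D' $          num - n - n $  output S → C S'
C S' D' $       num - n - n $  output C → T C'
T C' S' D' $    num - n - n $  output T → num
num C' S' D' $  num - n - n $  match 'num'
C' S' D' $      - n - n $      output C' → - T C'
- T C' S' D' $  - n - n $      match '-'
T C' S' D' $    n - n $        output T → n
n C' S' D' $    n - n $        match 'n'
C' S' D' $      - n $          output C' → - T C'
- T C' S' D' $  - n $          match '-'
T C' S' D' $    n $            output T → n
n C' S' D' $    n $            match 'n'
C' S' D' $      $              output C' → ε
S' D' $         $              output S' → ε
D' $            $              output D' → ε
$               $              accept

The string is accepted.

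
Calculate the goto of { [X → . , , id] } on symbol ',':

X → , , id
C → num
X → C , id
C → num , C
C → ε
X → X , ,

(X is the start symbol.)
{ [X → , . , id] }

GOTO(I, ',') = CLOSURE({ [A → αX.β] : [A → α.Xβ] ∈ I, X = ',' })

Items with dot before ',', with the dot advanced:
  [X → . , , id] → [X → , . , id]
Closure adds nothing (no advanced item has the dot before a non-terminal).

GOTO = { [X → , . , id] }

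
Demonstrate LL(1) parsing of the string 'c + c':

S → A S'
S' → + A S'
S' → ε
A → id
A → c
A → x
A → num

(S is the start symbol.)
LL(1) parsing maintains a stack (initially the start symbol over $) and the input. At each step: if the stack top is a terminal, match it against the current input token; if it is a non-terminal N, replace it with the RHS of M[N, lookahead] (the unique production whose predict set contains the lookahead).

Stack is shown with the top on the left.

Stack     Input    Action
-------------------------
S $       c + c $  output S → A S'
A S' $    c + c $  output A → c
c S' $    c + c $  match 'c'
S' $      + c $    output S' → + A S'
+ A S' $  + c $    match '+'
A S' $    c $      output A → c
c S' $    c $      match 'c'
S' $      $        output S' → ε
$         $        accept

The string is accepted.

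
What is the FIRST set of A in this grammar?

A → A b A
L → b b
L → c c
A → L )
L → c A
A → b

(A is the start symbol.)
To compute FIRST(A), examine every production with A on the left-hand side, reading each right-hand side left to right until a non-nullable symbol is reached.

FIRST sets of the other non-terminals involved (by the same procedure, iterated to a fixed point):
  FIRST(L) = { 'b', 'c' }

From A → A b A:
  - A is the symbol being defined: contributes nothing new
    A is not nullable, so stop
From A → L ):
  - L is a non-terminal: add FIRST(L) \ {ε} = { 'b', 'c' }
    L is not nullable, so stop
From A → b:
  - b is a terminal: add 'b' and stop

Collecting: FIRST(A) = { 'b', 'c' }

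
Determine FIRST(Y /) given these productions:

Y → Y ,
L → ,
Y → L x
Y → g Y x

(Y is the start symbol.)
FIRST sets of the non-terminals involved (from the grammar, by fixed-point iteration):
  FIRST(Y) = { ',', 'g' }

To compute FIRST(Y /), process the symbols left to right:
Symbol Y is a non-terminal. Add FIRST(Y) \ {ε} = { ',', 'g' }
Y is not nullable (ε ∉ FIRST(Y)), so stop here.
FIRST(Y /) = { ',', 'g' }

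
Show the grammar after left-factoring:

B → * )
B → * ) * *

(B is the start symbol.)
Left-factoring transforms A → αβ₁ | αβ₂ into A → αA' and A' → β₁ | β₂
(α is the longest common prefix among the alternatives). Repeat until
no nonterminal has two alternatives with a common prefix.

Round 1: B has alternatives sharing prefix '* )'. Introduce B': B → * ) B'
  Add: B' → ε
  Add: B' → * *

No remaining common prefixes — done.

Resulting grammar:
B → * ) B'
B' → ε
B' → * *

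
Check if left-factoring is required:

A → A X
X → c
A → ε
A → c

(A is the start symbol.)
No, left-factoring is not needed

Left-factoring is needed when two productions for the same non-terminal
share a common prefix on the right-hand side.

Productions for A:
  A → A X
  A → ε
  A → c

No common prefixes found.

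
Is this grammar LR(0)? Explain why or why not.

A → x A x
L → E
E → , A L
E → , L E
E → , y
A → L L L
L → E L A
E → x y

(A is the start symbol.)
No. Shift-reduce conflict between [L → E .] and [E → . , A L]

A grammar is LR(0) if no state in the canonical LR(0) collection has:
  - both a shift item (dot before a terminal) and a complete item (shift-reduce conflict), or
  - two or more complete items (reduce-reduce conflict; the accept item [A' → A .] counts as a complete item here).

Augment with A' → A and build the canonical LR(0) collection (I0 = CLOSURE({[A' → . A]}), then GOTO on every symbol after a dot until no new states appear). It has 19 states:
  I0: { [A → . L L L], [A → . x A x], [A' → . A], [E → . , A L], [E → . , L E], [E → . , y], [E → . x y], [L → . E L A], [L → . E] }  — shift
  I1: { [A → . L L L], [A → . x A x], [E → , . A L], [E → , . L E], [E → , . y], [E → . , A L], [E → . , L E], [E → . , y], [E → . x y], [L → . E L A], [L → . E] }  — shift
  I2: { [A' → A .] }  — accept
  I3: { [E → . , A L], [E → . , L E], [E → . , y], [E → . x y], [L → . E L A], [L → . E], [L → E . L A], [L → E .] }  — shift, reduce
  I4: { [A → L . L L], [E → . , A L], [E → . , L E], [E → . , y], [E → . x y], [L → . E L A], [L → . E] }  — shift
  I5: { [A → . L L L], [A → . x A x], [A → x . A x], [E → . , A L], [E → . , L E], [E → . , y], [E → . x y], [E → x . y], [L → . E L A], [L → . E] }  — shift
  I6: { [A → x A . x] }  — shift
  I7: { [E → x y .] }  — reduce
  I8: { [A → x A x .] }  — reduce
  I9: { [A → L L . L], [E → . , A L], [E → . , L E], [E → . , y], [E → . x y], [L → . E L A], [L → . E] }  — shift
  I10: { [E → x . y] }  — shift
  I11: { [A → L L L .] }  — reduce
  I12: { [A → . L L L], [A → . x A x], [E → . , A L], [E → . , L E], [E → . , y], [E → . x y], [L → . E L A], [L → . E], [L → E L . A] }  — shift
  I13: { [L → E L A .] }  — reduce
  I14: { [E → , A . L], [E → . , A L], [E → . , L E], [E → . , y], [E → . x y], [L → . E L A], [L → . E] }  — shift
  I15: { [A → L . L L], [E → , L . E], [E → . , A L], [E → . , L E], [E → . , y], [E → . x y], [L → . E L A], [L → . E] }  — shift
  I16: { [E → , y .] }  — reduce
  I17: { [E → , L E .], [E → . , A L], [E → . , L E], [E → . , y], [E → . x y], [L → . E L A], [L → . E], [L → E . L A], [L → E .] }  — shift, 2 reduces
  I18: { [E → , A L .] }  — reduce

Conflict in state I3:
  Shift-reduce conflict between [L → E .] and [E → . , A L]
So the grammar is NOT LR(0).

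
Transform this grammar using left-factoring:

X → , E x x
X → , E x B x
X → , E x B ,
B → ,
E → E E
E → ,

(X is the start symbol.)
Left-factoring transforms A → αβ₁ | αβ₂ into A → αA' and A' → β₁ | β₂
(α is the longest common prefix among the alternatives). Repeat until
no nonterminal has two alternatives with a common prefix.

Round 1: X has alternatives sharing prefix ', E x'. Introduce X': X → , E x X'
  Add: X' → x
  Add: X' → B x
  Add: X' → B ,

Round 2: X' has alternatives sharing prefix 'B'. Introduce X'': X' → B X''
  Add: X'' → x
  Add: X'' → ,

No remaining common prefixes — done.

Resulting grammar:
X → , E x X'
X' → x
X' → B X''
X'' → x
X'' → ,
B → ,
E → E E
E → ,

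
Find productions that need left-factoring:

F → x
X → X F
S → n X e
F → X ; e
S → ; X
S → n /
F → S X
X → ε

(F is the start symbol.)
Yes, S has productions with common prefix 'n'

Left-factoring is needed when two productions for the same non-terminal
share a common prefix on the right-hand side.

Productions for F:
  F → x
  F → X ; e
  F → S X
Productions for X:
  X → X F
  X → ε
Productions for S:
  S → n X e
  S → ; X
  S → n /

Found common prefix 'n' in productions for S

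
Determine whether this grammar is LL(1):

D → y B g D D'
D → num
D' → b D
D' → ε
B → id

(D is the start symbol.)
Relevant sets:
  FOLLOW(D') = { $, 'b' }

For D:
  PREDICT(D → y B g D D') = { 'y' }
  PREDICT(D → num) = { 'num' }
For D':
  PREDICT(D' → b D) = { 'b' }
  PREDICT(D' → ε) = { $, 'b' }
B has a single production, so nothing to check there.

Conflict found: Predict set conflict for D': { 'b' }
The grammar is NOT LL(1).

Answer: No. Predict set conflict for D': { 'b' }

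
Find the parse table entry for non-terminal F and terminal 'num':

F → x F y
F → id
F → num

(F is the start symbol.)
F → num

To find M[F, 'num'], we find productions for F where 'num' is in the predict set (PREDICT(N → α) = (FIRST(α) \ {ε}) ∪ (FOLLOW(N) if α ⇒* ε)).

F → x F y: PREDICT = { 'x' }
F → id: PREDICT = { 'id' }
F → num: PREDICT = { 'num' }
  'num' is in predict set, so this production goes in M[F, 'num']

M[F, 'num'] = F → num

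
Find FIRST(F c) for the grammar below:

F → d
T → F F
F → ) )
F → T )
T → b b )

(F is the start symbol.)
FIRST sets of the non-terminals involved (from the grammar, by fixed-point iteration):
  FIRST(F) = { ')', 'b', 'd' }

To compute FIRST(F c), process the symbols left to right:
Symbol F is a non-terminal. Add FIRST(F) \ {ε} = { ')', 'b', 'd' }
F is not nullable (ε ∉ FIRST(F)), so stop here.
FIRST(F c) = { ')', 'b', 'd' }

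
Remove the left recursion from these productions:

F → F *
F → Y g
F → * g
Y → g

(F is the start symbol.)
F is directly left-recursive. The standard transformation for
  A → A α₁ | ... | A α_m | β₁ | ... | β_n
is
  A  → β₁ A' | ... | β_n A'
  A' → α₁ A' | ... | α_m A' | ε

F → Y g becomes F → Y g F'
F → * g becomes F → * g F'
F → F * becomes F' → * F'
Add F' → ε

Productions for other non-terminals are unchanged:
  Y → g

Resulting grammar:
F → Y g F'
F → * g F'
F' → * F'
F' → ε
Y → g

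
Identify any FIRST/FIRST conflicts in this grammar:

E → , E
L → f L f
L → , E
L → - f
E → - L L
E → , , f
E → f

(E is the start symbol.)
A FIRST/FIRST conflict occurs when two productions N → α and N → β for the same non-terminal have FIRST(α) ∩ FIRST(β) ≠ ∅ (with ε ∈ FIRST of a nullable right-hand side, so two nullable alternatives also conflict).

Productions for E:
  E → , E: FIRST = { ',' }
  E → - L L: FIRST = { '-' }
  E → , , f: FIRST = { ',' }
  E → f: FIRST = { 'f' }
Productions for L:
  L → f L f: FIRST = { 'f' }
  L → , E: FIRST = { ',' }
  L → - f: FIRST = { '-' }

Conflict for E: E → , E and E → , , f
  Overlap: { ',' }

Answer: Yes. E → ',' E / E → ',' ',' f on { ',' }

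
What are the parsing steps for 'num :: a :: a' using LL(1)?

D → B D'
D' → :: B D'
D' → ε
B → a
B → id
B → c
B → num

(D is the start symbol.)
LL(1) parsing maintains a stack (initially the start symbol over $) and the input. At each step: if the stack top is a terminal, match it against the current input token; if it is a non-terminal N, replace it with the RHS of M[N, lookahead] (the unique production whose predict set contains the lookahead).

Stack is shown with the top on the left.

Stack      Input            Action
----------------------------------
D $        num :: a :: a $  output D → B D'
B D' $     num :: a :: a $  output B → num
num D' $   num :: a :: a $  match 'num'
D' $       :: a :: a $      output D' → :: B D'
:: B D' $  :: a :: a $      match '::'
B D' $     a :: a $         output B → a
a D' $     a :: a $         match 'a'
D' $       :: a $           output D' → :: B D'
:: B D' $  :: a $           match '::'
B D' $     a $              output B → a
a D' $     a $              match 'a'
D' $       $                output D' → ε
$          $                accept

The string is accepted.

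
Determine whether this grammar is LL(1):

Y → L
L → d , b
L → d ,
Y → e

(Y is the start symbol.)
No. Predict set conflict for L: { 'd' }

A grammar is LL(1) if for each non-terminal N with multiple productions, the predict sets of those productions are pairwise disjoint, where PREDICT(N → α) = (FIRST(α) \ {ε}) ∪ (FOLLOW(N) if α ⇒* ε).

Relevant sets:
  FIRST(L) = { 'd' }

For Y:
  PREDICT(Y → L) = { 'd' }
  PREDICT(Y → e) = { 'e' }
For L:
  PREDICT(L → d ',' b) = { 'd' }
  PREDICT(L → d ',') = { 'd' }

Conflict found: Predict set conflict for L: { 'd' }
The grammar is NOT LL(1).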